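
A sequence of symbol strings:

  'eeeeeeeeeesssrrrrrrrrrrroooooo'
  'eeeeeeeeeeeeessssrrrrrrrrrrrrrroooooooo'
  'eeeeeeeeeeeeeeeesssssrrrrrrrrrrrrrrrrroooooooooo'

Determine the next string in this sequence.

eeeeeeeeeeeeeeeeeeessssssrrrrrrrrrrrrrrrrrrrroooooooooooo

Each string has the form e^{3n+1} s^{n} r^{3n+2} o^{2n}, where the shown terms are n = 3, 4, 5.
Setting n = 6 gives 19, 6, 20, 12 characters in each block.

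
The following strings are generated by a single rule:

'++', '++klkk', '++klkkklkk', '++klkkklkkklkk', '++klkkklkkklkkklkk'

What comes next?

The strings grow by a fixed suffix klkk each time.
Applying this once more to ++klkkklkkklkkklkk:

++klkkklkkklkkklkkklkk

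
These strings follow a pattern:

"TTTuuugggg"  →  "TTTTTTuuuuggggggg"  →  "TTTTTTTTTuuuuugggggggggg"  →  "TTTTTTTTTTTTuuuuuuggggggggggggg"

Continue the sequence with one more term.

TTTTTTTTTTTTTTTuuuuuuugggggggggggggggg

Reading off run lengths: T runs 3, 6, 9, 12; u runs 3, 4, 5, 6; g runs 4, 7, 10, 13 — each is linear in n (n = 1, 2, …).
At n = 5 the blocks have lengths 15, 7, 16.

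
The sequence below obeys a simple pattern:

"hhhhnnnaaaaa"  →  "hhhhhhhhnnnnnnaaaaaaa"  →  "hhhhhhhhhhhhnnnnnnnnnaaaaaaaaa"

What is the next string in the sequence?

hhhhhhhhhhhhhhhhnnnnnnnnnnnnaaaaaaaaaaa

Term n consists of 4n h's, followed by 3n n's, followed by 2n+3 a's (n = 1, 2, …).
Setting n = 4 gives 16, 12, 11 characters in each block.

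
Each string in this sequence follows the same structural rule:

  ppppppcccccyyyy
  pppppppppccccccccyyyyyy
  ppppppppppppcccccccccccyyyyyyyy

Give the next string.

Reading off run lengths: p runs 6, 9, 12; c runs 5, 8, 11; y runs 4, 6, 8 — each is linear in n (n = 1, 2, …).
At n = 4 the blocks have lengths 15, 14, 10.

pppppppppppppppccccccccccccccyyyyyyyyyy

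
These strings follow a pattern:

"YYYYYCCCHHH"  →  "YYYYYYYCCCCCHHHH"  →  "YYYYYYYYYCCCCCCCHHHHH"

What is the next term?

YYYYYYYYYYYCCCCCCCCCHHHHHH

Reading off run lengths: Y runs 5, 7, 9; C runs 3, 5, 7; H runs 3, 4, 5 — each is linear in n, where the shown terms are n = 2, 3, 4.
For the next term, n = 5, so the run lengths are 11, 9, 6.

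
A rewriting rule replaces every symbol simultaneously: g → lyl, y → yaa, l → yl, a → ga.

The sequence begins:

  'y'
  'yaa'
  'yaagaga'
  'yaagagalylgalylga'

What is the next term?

yaagagalylgalylgaylyaayllylgaylyaayllylga

φ(yaagagalylgalylga) expands symbol-by-symbol to yaa ga ga lyl ga lyl ga yl yaa yl lyl ga yl yaa yl lyl ga; joining the 17 pieces gives the next term.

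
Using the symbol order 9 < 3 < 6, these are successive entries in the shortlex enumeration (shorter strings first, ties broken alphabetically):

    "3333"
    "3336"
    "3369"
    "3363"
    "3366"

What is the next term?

Treat 3366 as a base-3 numeral over the given alphabet and add one, carrying through any trailing 6's.

3699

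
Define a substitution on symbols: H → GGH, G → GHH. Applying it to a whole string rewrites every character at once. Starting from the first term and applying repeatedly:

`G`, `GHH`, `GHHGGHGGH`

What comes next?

GHHGGHGGHGHHGHHGGHGHHGHHGGH

Expanding GHHGGHGGH: G→GHH, H→GGH, H→GGH, G→GHH, G→GHH, H→GGH, G→GHH, G→GHH, H→GGH. Concatenated: GHH GGH GGH GHH GHH GGH GHH GHH GGH.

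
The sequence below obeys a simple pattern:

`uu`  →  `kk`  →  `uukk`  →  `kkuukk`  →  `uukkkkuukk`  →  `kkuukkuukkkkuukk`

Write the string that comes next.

Each term (from the third on) is the two preceding terms concatenated in order: term 3 = uu·kk = uukk.
Continuing: uukkkkuukk · kkuukkuukkkkuukk gives term 7.

uukkkkuukkkkuukkuukkkkuukk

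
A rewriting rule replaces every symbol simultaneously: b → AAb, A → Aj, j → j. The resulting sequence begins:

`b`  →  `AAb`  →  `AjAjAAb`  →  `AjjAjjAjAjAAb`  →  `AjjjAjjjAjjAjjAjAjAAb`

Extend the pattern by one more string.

Rewriting the 21 symbols of AjjjAjjjAjjAjjAjAjAAb one by one yields Aj j j j Aj j j j Aj j j Aj j j Aj j Aj j Aj Aj AAb; concatenated:

AjjjjAjjjjAjjjAjjjAjjAjjAjAjAAb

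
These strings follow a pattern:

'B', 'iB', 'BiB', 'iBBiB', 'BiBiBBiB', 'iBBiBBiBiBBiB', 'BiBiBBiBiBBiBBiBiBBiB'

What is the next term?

Each term (from the third on) is the two preceding terms concatenated in order: term 3 = B·iB = BiB.
Continuing: iBBiBBiBiBBiB · BiBiBBiBiBBiBBiBiBBiB gives term 8.

iBBiBBiBiBBiBBiBiBBiBiBBiBBiBiBBiB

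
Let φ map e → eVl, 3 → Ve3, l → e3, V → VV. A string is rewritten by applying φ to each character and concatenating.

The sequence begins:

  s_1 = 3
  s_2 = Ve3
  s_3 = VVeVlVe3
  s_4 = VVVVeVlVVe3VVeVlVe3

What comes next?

VVVVVVVVeVlVVe3VVVVeVlVe3VVVVeVlVVe3VVeVlVe3

Applying the rule to each of the 19 symbols of VVVVeVlVVe3VVeVlVe3 gives the pieces VV VV VV VV eVl VV e3 VV VV eVl Ve3 VV VV eVl VV e3 VV eVl Ve3, which concatenate to the answer.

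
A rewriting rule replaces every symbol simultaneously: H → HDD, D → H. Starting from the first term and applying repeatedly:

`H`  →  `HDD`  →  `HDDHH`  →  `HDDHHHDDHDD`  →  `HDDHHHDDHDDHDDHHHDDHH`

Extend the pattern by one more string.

HDDHHHDDHDDHDDHHHDDHHHDDHHHDDHDDHDDHHHDDHDD

Replace each of the 21 characters of HDDHHHDDHDDHDDHHHDDHH in place — HDD H H HDD HDD HDD H H HDD H H HDD H H HDD HDD HDD H H HDD HDD — and concatenate.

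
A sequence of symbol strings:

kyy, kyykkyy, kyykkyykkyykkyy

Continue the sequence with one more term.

Each string is two copies of the previous one joined by 'k'.
Doubling kyykkyykkyykkyy with 'k' between the halves:

kyykkyykkyykkyykkyykkyykkyykkyy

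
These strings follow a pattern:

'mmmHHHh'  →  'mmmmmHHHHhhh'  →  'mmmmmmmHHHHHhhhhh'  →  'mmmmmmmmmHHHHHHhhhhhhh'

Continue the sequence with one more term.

mmmmmmmmmmmHHHHHHHhhhhhhhhh

The n-th term is 2n+1 m's then n+2 H's then 2n-1 h's (n = 1, 2, …).
At n = 5 the blocks have lengths 11, 7, 9.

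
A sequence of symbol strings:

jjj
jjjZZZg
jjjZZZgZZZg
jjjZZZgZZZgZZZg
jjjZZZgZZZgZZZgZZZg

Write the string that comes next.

Every step adds ZZZg to the end: s(k+1) = s(k)·ZZZg.
So the next term is jjjZZZgZZZgZZZgZZZg·ZZZg.

jjjZZZgZZZgZZZgZZZgZZZg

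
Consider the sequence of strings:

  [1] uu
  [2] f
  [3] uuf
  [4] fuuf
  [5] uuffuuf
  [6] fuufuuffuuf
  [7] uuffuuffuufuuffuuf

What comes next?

fuufuuffuufuuffuuffuufuuffuuf

Each term (from the third on) is the two preceding terms concatenated in order: term 3 = uu·f = uuf.
The next term joins fuufuuffuuf and uuffuuffuufuuffuuf.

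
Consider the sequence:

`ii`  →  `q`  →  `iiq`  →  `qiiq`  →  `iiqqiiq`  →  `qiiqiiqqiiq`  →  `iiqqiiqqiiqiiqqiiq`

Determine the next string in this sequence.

Each term (from the third on) is the two preceding terms concatenated in order: term 3 = ii·q = iiq.
The next term joins qiiqiiqqiiq and iiqqiiqqiiqiiqqiiq.

qiiqiiqqiiqiiqqiiqqiiqiiqqiiq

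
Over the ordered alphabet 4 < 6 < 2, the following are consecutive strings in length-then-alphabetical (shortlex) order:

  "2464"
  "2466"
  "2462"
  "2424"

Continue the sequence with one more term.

Find the rightmost character of 2424 below 2, bump it to the next letter, and reset everything to its right to 4.

2426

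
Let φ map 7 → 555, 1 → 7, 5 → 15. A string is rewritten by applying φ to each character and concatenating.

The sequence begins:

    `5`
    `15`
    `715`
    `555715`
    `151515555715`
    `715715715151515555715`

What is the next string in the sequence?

Replace each of the 21 characters of 715715715151515555715 in place — 555 7 15 555 7 15 555 7 15 7 15 7 15 7 15 15 15 15 555 7 15 — and concatenate.

555715555715555715715715715151515555715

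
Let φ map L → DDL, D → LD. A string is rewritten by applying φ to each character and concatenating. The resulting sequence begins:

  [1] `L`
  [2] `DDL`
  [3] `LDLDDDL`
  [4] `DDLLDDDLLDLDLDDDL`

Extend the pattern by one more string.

φ(DDLLDDDLLDLDLDDDL) expands symbol-by-symbol to LD LD DDL DDL LD LD LD DDL DDL LD DDL LD DDL LD LD LD DDL; joining the 17 pieces gives the next term.

LDLDDDLDDLLDLDLDDDLDDLLDDDLLDDDLLDLDLDDDL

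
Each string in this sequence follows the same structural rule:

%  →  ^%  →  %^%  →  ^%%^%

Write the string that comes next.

%^%^%%^%

Each term (from the third on) is the two preceding terms concatenated in order: term 3 = %·^% = %^%.
Continuing: %^% · ^%%^% gives term 5.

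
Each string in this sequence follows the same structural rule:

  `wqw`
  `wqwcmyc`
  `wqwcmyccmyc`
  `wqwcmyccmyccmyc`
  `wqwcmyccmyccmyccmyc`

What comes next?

The strings grow by a fixed suffix cmyc each time.
One more step from wqwcmyccmyccmyccmyc gives the answer.

wqwcmyccmyccmyccmyccmyc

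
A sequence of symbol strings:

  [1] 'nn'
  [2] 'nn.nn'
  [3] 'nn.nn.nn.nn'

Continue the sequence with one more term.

Each string is two copies of the previous one joined by '.'.
Doubling nn.nn.nn.nn with '.' between the halves:

nn.nn.nn.nn.nn.nn.nn.nn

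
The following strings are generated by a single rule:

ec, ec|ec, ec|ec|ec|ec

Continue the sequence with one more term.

s(k+1) = s(k)·|·s(k) — each term doubles the last with '|' between the halves.
Doubling ec|ec|ec|ec with '|' between the halves:

ec|ec|ec|ec|ec|ec|ec|ec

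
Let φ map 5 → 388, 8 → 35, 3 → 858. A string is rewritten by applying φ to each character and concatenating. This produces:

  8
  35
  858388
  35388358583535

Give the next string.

Rewriting the 14 symbols of 35388358583535 one by one yields 858 388 858 35 35 858 388 35 388 35 858 388 858 388; concatenated:

85838885835358583883538835858388858388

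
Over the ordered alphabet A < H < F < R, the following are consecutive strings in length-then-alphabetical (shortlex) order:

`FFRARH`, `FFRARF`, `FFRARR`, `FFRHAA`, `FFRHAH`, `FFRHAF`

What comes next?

Treat FFRHAF as a base-4 numeral over the given alphabet and add one, carrying through any trailing R's.

FFRHAR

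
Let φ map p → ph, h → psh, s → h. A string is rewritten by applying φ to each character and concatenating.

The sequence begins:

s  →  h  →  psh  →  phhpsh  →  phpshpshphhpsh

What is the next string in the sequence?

φ(phpshpshphhpsh) expands symbol-by-symbol to ph psh ph h psh ph h psh ph psh psh ph h psh; joining the 14 pieces gives the next term.

phpshphhpshphhpshphpshpshphhpsh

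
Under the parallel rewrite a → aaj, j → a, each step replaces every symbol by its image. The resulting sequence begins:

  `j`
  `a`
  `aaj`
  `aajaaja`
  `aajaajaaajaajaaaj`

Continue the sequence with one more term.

φ(aajaajaaajaajaaaj) expands symbol-by-symbol to aaj aaj a aaj aaj a aaj aaj aaj a aaj aaj a aaj aaj aaj a; joining the 17 pieces gives the next term.

aajaajaaajaajaaajaajaajaaajaajaaajaajaaja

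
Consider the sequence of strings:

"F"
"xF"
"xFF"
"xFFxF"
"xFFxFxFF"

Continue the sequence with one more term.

This is a Fibonacci-style word recurrence s(k) = s(k−1)·s(k−2): e.g. xF·F = xFF.
Continuing: xFFxFxFF · xFFxF gives term 6.

xFFxFxFFxFFxF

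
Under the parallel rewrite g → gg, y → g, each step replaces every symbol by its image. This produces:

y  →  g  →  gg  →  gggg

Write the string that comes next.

Apply φ to gggg symbol by symbol: g→gg, g→gg, g→gg, g→gg; joined: gg gg gg gg.

gggggggg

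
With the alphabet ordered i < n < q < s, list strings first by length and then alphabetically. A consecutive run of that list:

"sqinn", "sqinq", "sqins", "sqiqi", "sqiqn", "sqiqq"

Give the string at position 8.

sqisi

Continuing the enumeration 2 steps past sqiqq: sqiqq → sqiqs → (answer).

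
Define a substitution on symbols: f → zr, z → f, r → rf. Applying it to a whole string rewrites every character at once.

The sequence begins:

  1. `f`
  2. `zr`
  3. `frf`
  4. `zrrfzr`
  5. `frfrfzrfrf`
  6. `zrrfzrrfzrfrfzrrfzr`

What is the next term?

frfrfzrfrfrfzrfrfzrrfzrfrfrfzrfrf

Replace each of the 19 characters of zrrfzrrfzrfrfzrrfzr in place — f rf rf zr f rf rf zr f rf zr rf zr f rf rf zr f rf — and concatenate.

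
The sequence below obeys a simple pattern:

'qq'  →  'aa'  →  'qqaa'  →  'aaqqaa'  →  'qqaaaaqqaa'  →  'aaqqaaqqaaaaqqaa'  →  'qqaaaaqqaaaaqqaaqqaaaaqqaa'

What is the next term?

aaqqaaqqaaaaqqaaqqaaaaqqaaaaqqaaqqaaaaqqaa

This is a Fibonacci-style word recurrence s(k) = s(k−2)·s(k−1): e.g. qq·aa = qqaa.
So term 8 is aaqqaaqqaaaaqqaa·qqaaaaqqaaaaqqaaqqaaaaqqaa.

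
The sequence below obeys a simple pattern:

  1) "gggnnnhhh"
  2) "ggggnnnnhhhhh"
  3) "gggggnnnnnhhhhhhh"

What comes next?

ggggggnnnnnnhhhhhhhhh

The n-th term is n+2 g's then n+2 n's then 2n+1 h's (n = 1, 2, …).
Setting n = 4 gives 6, 6, 9 characters in each block.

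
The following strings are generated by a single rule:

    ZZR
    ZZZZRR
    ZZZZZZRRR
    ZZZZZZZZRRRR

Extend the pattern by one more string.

The n-th term is 2n Z's then n R's (n = 1, 2, …).
Setting n = 5 gives 10, 5 characters in each block.

ZZZZZZZZZZRRRRR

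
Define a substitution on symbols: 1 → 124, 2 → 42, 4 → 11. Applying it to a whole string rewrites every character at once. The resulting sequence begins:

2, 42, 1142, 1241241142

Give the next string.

Expanding 1241241142: 1→124, 2→42, 4→11, 1→124, 2→42, 4→11, 1→124, 1→124, 4→11, 2→42. Concatenated: 124 42 11 124 42 11 124 124 11 42.

124421112442111241241142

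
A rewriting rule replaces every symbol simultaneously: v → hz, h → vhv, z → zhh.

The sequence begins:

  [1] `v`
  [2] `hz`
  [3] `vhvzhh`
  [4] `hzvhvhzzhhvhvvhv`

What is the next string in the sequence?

φ(hzvhvhzzhhvhvvhv) expands symbol-by-symbol to vhv zhh hz vhv hz vhv zhh zhh vhv vhv hz vhv hz hz vhv hz; joining the 16 pieces gives the next term.

vhvzhhhzvhvhzvhvzhhzhhvhvvhvhzvhvhzhzvhvhz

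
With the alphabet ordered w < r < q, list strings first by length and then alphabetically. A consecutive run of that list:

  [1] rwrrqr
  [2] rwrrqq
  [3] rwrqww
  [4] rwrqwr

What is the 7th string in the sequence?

rwrqrr

Stepping forward 3 times from rwrqwr: rwrqwr → rwrqwq → rwrqrw, then the target.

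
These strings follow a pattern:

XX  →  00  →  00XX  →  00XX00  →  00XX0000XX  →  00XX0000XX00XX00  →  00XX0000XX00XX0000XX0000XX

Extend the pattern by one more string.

From term 3 onward, concatenate the last term with the second-to-last: 00·XX = 00XX, 00XX·00 = 00XX00, …
So term 8 is 00XX0000XX00XX0000XX0000XX·00XX0000XX00XX00.

00XX0000XX00XX0000XX0000XX00XX0000XX00XX00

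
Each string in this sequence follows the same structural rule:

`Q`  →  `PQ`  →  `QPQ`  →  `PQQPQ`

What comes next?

QPQPQQPQ

Each term (from the third on) is the two preceding terms concatenated in order: term 3 = Q·PQ = QPQ.
Continuing: QPQ · PQQPQ gives term 5.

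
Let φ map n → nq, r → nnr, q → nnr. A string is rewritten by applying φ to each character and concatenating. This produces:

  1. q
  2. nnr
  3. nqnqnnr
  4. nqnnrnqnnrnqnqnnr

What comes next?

nqnnrnqnqnnrnqnnrnqnqnnrnqnnrnqnnrnqnqnnr

Replace each of the 17 characters of nqnnrnqnnrnqnqnnr in place — nq nnr nq nq nnr nq nnr nq nq nnr nq nnr nq nnr nq nq nnr — and concatenate.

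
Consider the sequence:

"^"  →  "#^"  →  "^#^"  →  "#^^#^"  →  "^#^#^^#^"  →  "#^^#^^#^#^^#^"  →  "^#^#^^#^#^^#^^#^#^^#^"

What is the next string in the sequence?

#^^#^^#^#^^#^^#^#^^#^#^^#^^#^#^^#^

This is a Fibonacci-style word recurrence s(k) = s(k−2)·s(k−1): e.g. ^·#^ = ^#^.
The next term joins #^^#^^#^#^^#^ and ^#^#^^#^#^^#^^#^#^^#^.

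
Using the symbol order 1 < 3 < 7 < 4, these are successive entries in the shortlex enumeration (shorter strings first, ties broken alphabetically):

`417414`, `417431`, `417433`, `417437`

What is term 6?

417471

Advancing 2 positions from 417437 through 417437 → 417434 reaches term 6.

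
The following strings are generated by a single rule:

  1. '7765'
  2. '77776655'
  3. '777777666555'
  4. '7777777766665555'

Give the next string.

Each string has the form 7^{2n} 6^{n} 5^{n} (n = 1, 2, …).
For the next term, n = 5, so the run lengths are 10, 5, 5.

77777777776666655555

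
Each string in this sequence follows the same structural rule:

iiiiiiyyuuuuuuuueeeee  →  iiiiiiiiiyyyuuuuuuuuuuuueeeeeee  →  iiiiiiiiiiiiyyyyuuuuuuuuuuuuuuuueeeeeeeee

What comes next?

iiiiiiiiiiiiiiiyyyyyuuuuuuuuuuuuuuuuuuuueeeeeeeeeee

The n-th term is 3n i's then n y's then 4n u's then 2n+1 e's, where the shown terms are n = 2, 3, 4.
Setting n = 5 gives 15, 5, 20, 11 characters in each block.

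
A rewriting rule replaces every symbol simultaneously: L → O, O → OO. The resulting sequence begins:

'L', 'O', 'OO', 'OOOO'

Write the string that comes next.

Rewriting each symbol of OOOO: O→OO, O→OO, O→OO, O→OO, which concatenates to OO OO OO OO.

OOOOOOOO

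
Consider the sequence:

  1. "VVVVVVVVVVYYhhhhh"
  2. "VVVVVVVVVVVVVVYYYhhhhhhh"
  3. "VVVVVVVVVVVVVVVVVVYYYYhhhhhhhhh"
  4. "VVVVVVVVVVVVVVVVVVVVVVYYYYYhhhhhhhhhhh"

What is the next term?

VVVVVVVVVVVVVVVVVVVVVVVVVVYYYYYYhhhhhhhhhhhhh

Term n consists of 4n+2 V's, followed by n Y's, followed by 2n+1 h's, where the shown terms are n = 2, 3, 4, 5.
For the next term, n = 6, so the run lengths are 26, 6, 13.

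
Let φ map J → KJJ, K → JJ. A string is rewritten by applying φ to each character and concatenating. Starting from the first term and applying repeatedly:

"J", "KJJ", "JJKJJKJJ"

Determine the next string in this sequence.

KJJKJJJJKJJKJJJJKJJKJJ

Expanding JJKJJKJJ: J→KJJ, J→KJJ, K→JJ, J→KJJ, J→KJJ, K→JJ, J→KJJ, J→KJJ. Concatenated: KJJ KJJ JJ KJJ KJJ JJ KJJ KJJ.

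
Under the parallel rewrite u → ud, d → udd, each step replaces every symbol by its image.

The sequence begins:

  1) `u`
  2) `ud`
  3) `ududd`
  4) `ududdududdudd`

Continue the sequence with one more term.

Replace each of the 13 characters of ududdududdudd in place — ud udd ud udd udd ud udd ud udd udd ud udd udd — and concatenate.

ududdududduddududdududduddududdudd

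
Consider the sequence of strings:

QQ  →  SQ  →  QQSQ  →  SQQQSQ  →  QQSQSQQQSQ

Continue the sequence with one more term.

SQQQSQQQSQSQQQSQ

This is a Fibonacci-style word recurrence s(k) = s(k−2)·s(k−1): e.g. QQ·SQ = QQSQ.
The next term joins SQQQSQ and QQSQSQQQSQ.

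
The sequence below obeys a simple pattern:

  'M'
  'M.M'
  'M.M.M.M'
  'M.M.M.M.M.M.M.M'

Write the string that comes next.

Each string is two copies of the previous one joined by '.'.
Doubling M.M.M.M.M.M.M.M with '.' between the halves:

M.M.M.M.M.M.M.M.M.M.M.M.M.M.M.M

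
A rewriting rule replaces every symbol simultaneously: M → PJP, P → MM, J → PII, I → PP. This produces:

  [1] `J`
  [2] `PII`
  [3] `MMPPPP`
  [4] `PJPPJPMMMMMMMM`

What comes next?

φ(PJPPJPMMMMMMMM) expands symbol-by-symbol to MM PII MM MM PII MM PJP PJP PJP PJP PJP PJP PJP PJP; joining the 14 pieces gives the next term.

MMPIIMMMMPIIMMPJPPJPPJPPJPPJPPJPPJPPJP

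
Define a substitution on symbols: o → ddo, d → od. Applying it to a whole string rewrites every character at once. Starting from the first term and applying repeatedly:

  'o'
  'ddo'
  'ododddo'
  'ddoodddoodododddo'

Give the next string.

ododddoddoodododddoddoodddoodddoodododddo

φ(ddoodddoodododddo) expands symbol-by-symbol to od od ddo ddo od od od ddo ddo od ddo od ddo od od od ddo; joining the 17 pieces gives the next term.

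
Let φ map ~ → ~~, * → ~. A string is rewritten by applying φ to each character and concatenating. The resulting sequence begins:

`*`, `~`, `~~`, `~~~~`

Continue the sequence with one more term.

~~~~~~~~

Expanding ~~~~: ~→~~, ~→~~, ~→~~, ~→~~. Concatenated: ~~ ~~ ~~ ~~.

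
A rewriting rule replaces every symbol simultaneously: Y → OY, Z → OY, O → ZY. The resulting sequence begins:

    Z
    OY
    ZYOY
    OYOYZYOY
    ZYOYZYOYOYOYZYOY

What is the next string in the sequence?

OYOYZYOYOYOYZYOYZYOYZYOYOYOYZYOY

Replace each of the 16 characters of ZYOYZYOYOYOYZYOY in place — OY OY ZY OY OY OY ZY OY ZY OY ZY OY OY OY ZY OY — and concatenate.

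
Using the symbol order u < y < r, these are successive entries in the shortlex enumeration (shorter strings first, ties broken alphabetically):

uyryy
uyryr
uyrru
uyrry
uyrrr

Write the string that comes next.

Find the rightmost character of uyrrr below r, bump it to the next letter, and reset everything to its right to u.

uruuu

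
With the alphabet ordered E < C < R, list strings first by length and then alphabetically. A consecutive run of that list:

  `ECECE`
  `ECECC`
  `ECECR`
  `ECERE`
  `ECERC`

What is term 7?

ECCEE

Stepping forward 2 times from ECERC: ECERC → ECERR, then the target.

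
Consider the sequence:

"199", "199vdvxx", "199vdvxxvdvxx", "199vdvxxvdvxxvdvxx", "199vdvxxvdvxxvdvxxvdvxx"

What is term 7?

199vdvxxvdvxxvdvxxvdvxxvdvxxvdvxx

Each term is the previous one with vdvxx appended.
From 199vdvxxvdvxxvdvxxvdvxx, 2 further steps: 199vdvxxvdvxxvdvxxvdvxx → 199vdvxxvdvxxvdvxxvdvxxvdvxx → (answer).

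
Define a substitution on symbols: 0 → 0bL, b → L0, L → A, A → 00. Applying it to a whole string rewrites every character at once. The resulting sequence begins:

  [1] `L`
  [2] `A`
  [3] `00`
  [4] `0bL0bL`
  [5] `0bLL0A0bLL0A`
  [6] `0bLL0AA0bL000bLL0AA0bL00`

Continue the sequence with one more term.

Rewriting the 24 symbols of 0bLL0AA0bL000bLL0AA0bL00 one by one yields 0bL L0 A A 0bL 00 00 0bL L0 A 0bL 0bL 0bL L0 A A 0bL 00 00 0bL L0 A 0bL 0bL; concatenated:

0bLL0AA0bL00000bLL0A0bL0bL0bLL0AA0bL00000bLL0A0bL0bL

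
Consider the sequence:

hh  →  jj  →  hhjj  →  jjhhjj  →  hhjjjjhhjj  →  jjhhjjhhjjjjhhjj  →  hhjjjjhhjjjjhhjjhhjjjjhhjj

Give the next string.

Each term (from the third on) is the two preceding terms concatenated in order: term 3 = hh·jj = hhjj.
So term 8 is jjhhjjhhjjjjhhjj·hhjjjjhhjjjjhhjjhhjjjjhhjj.

jjhhjjhhjjjjhhjjhhjjjjhhjjjjhhjjhhjjjjhhjj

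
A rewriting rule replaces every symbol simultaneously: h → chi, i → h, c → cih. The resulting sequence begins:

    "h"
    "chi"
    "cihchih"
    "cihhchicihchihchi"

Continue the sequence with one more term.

φ(cihhchicihchihchi) expands symbol-by-symbol to cih h chi chi cih chi h cih h chi cih chi h chi cih chi h; joining the 17 pieces gives the next term.

cihhchichicihchihcihhchicihchihchicihchih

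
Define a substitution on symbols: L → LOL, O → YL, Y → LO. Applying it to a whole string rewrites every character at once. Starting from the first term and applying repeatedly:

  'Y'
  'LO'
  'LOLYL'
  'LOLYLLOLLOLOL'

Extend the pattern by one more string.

Applying the rule to each of the 13 symbols of LOLYLLOLLOLOL gives the pieces LOL YL LOL LO LOL LOL YL LOL LOL YL LOL YL LOL, which concatenate to the answer.

LOLYLLOLLOLOLLOLYLLOLLOLYLLOLYLLOL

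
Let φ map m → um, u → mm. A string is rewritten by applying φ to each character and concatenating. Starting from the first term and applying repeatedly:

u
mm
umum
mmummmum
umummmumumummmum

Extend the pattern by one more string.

mmummmumumummmummmummmumumummmum

Applying the rule to each of the 16 symbols of umummmumumummmum gives the pieces mm um mm um um um mm um mm um mm um um um mm um, which concatenate to the answer.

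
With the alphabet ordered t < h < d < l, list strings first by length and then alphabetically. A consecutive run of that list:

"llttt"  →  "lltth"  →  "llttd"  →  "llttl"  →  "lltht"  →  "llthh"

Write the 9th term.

lltdt

Continuing the enumeration 3 steps past llthh: llthh → llthd → llthl → (answer).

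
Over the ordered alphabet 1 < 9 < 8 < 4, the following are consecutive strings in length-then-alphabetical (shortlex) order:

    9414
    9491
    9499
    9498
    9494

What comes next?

Find the rightmost character of 9494 below 4, bump it to the next letter, and reset everything to its right to 1.

9481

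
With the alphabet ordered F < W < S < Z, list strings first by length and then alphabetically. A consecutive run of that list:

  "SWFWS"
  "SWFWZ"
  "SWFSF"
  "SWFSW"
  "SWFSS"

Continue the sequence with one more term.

SWFSZ

Find the rightmost character of SWFSS below Z, bump it to the next letter, and reset everything to its right to F.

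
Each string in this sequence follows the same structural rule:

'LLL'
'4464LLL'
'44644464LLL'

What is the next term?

The strings grow by a fixed prefix 4464 each time.
Applying this once more to 44644464LLL:

446444644464LLL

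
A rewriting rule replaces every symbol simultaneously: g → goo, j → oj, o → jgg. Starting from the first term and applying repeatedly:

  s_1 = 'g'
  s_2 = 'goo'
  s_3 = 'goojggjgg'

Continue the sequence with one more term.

goojggjggojgoogooojgoogoo

Expanding goojggjgg: g→goo, o→jgg, o→jgg, j→oj, g→goo, g→goo, j→oj, g→goo, g→goo. Concatenated: goo jgg jgg oj goo goo oj goo goo.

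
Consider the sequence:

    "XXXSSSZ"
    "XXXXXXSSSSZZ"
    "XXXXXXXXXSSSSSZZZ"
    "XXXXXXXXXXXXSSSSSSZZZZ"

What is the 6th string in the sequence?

The n-th term is 3n X's then n+2 S's then n Z's (n = 1, 2, …).
For term 6, n = 6, so the run lengths are 18, 8, 6.

XXXXXXXXXXXXXXXXXXSSSSSSSSZZZZZZ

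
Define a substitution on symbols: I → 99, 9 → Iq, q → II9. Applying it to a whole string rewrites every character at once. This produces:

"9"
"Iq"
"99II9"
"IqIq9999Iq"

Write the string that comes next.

99II999II9IqIqIqIq99II9

Expanding IqIq9999Iq: I→99, q→II9, I→99, q→II9, 9→Iq, 9→Iq, 9→Iq, 9→Iq, I→99, q→II9. Concatenated: 99 II9 99 II9 Iq Iq Iq Iq 99 II9.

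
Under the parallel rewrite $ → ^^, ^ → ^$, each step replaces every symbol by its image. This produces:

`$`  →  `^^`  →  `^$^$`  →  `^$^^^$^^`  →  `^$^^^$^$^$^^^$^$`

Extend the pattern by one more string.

Replace each of the 16 characters of ^$^^^$^$^$^^^$^$ in place — ^$ ^^ ^$ ^$ ^$ ^^ ^$ ^^ ^$ ^^ ^$ ^$ ^$ ^^ ^$ ^^ — and concatenate.

^$^^^$^$^$^^^$^^^$^^^$^$^$^^^$^^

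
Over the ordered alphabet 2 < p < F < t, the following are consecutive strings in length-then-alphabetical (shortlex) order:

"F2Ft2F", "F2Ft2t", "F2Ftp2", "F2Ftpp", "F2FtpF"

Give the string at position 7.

F2FtF2

Advancing 2 positions from F2FtpF through F2FtpF → F2Ftpt reaches term 7.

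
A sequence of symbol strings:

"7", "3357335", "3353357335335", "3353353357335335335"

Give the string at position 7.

3353353353353353357335335335335335335

Each term wraps the previous one in 335 on the left and 335 on the right.
From 3353353357335335335, 3 further steps: 3353353357335335335 → 3353353353357335335335335 → 3353353353353357335335335335335 → (answer).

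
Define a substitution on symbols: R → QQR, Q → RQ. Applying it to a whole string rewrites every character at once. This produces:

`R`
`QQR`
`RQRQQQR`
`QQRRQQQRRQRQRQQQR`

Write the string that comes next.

Replace each of the 17 characters of QQRRQQQRRQRQRQQQR in place — RQ RQ QQR QQR RQ RQ RQ QQR QQR RQ QQR RQ QQR RQ RQ RQ QQR — and concatenate.

RQRQQQRQQRRQRQRQQQRQQRRQQQRRQQQRRQRQRQQQR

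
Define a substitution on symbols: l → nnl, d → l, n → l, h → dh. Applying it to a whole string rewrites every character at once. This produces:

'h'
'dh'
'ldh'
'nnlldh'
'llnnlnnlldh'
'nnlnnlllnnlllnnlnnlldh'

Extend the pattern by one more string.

Replace each of the 22 characters of nnlnnlllnnlllnnlnnlldh in place — l l nnl l l nnl nnl nnl l l nnl nnl nnl l l nnl l l nnl nnl l dh — and concatenate.

llnnlllnnlnnlnnlllnnlnnlnnlllnnlllnnlnnlldh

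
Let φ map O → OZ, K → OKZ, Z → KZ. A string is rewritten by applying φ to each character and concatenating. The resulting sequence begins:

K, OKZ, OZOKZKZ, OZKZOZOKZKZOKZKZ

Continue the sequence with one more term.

Rewriting the 16 symbols of OZKZOZOKZKZOKZKZ one by one yields OZ KZ OKZ KZ OZ KZ OZ OKZ KZ OKZ KZ OZ OKZ KZ OKZ KZ; concatenated:

OZKZOKZKZOZKZOZOKZKZOKZKZOZOKZKZOKZKZ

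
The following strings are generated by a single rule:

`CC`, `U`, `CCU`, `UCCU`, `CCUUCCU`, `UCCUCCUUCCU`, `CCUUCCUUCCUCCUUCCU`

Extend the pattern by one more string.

Each term (from the third on) is the two preceding terms concatenated in order: term 3 = CC·U = CCU.
Continuing: UCCUCCUUCCU · CCUUCCUUCCUCCUUCCU gives term 8.

UCCUCCUUCCUCCUUCCUUCCUCCUUCCU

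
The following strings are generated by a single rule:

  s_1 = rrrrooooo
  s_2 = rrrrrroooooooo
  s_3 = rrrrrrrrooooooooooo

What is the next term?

Each string has the form r^{2n} o^{3n-1}, where the shown terms are n = 2, 3, 4.
For the next term, n = 5, so the run lengths are 10, 14.

rrrrrrrrrroooooooooooooo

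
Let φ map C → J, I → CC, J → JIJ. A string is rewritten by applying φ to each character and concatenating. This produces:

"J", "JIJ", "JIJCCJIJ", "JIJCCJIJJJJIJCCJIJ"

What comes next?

JIJCCJIJJJJIJCCJIJJIJJIJJIJCCJIJJJJIJCCJIJ

Replace each of the 18 characters of JIJCCJIJJJJIJCCJIJ in place — JIJ CC JIJ J J JIJ CC JIJ JIJ JIJ JIJ CC JIJ J J JIJ CC JIJ — and concatenate.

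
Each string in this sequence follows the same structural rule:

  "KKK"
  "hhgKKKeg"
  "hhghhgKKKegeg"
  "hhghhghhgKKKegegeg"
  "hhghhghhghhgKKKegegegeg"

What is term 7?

s(k+1) = hhg·s(k)·eg, so each term gains hhg as a prefix and eg as a suffix.
From hhghhghhghhgKKKegegegeg, 2 further steps: hhghhghhghhgKKKegegegeg → hhghhghhghhghhgKKKegegegegeg → (answer).

hhghhghhghhghhghhgKKKegegegegegeg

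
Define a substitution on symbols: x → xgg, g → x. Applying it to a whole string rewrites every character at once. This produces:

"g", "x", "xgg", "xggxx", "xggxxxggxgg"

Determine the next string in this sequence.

xggxxxggxggxggxxxggxx

Rewriting each symbol of xggxxxggxgg: x→xgg, g→x, g→x, x→xgg, x→xgg, x→xgg, g→x, g→x, x→xgg, g→x, g→x, which concatenates to xgg x x xgg xgg xgg x x xgg x x.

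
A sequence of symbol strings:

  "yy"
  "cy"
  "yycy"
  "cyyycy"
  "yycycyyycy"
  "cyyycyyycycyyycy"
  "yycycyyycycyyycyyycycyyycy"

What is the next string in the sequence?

Each term (from the third on) is the two preceding terms concatenated in order: term 3 = yy·cy = yycy.
So term 8 is cyyycyyycycyyycy·yycycyyycycyyycyyycycyyycy.

cyyycyyycycyyycyyycycyyycycyyycyyycycyyycy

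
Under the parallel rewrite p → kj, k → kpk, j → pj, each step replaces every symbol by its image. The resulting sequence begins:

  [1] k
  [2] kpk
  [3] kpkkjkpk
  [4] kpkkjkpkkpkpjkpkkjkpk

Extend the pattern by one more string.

Rewriting the 21 symbols of kpkkjkpkkpkpjkpkkjkpk one by one yields kpk kj kpk kpk pj kpk kj kpk kpk kj kpk kj pj kpk kj kpk kpk pj kpk kj kpk; concatenated:

kpkkjkpkkpkpjkpkkjkpkkpkkjkpkkjpjkpkkjkpkkpkpjkpkkjkpk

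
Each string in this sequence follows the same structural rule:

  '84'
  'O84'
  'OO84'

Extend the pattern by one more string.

Each term is the previous one with O prepended.
So the next term is O·OO84.

OOO84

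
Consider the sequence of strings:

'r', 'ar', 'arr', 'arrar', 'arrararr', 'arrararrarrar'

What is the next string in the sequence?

arrararrarrararrararr

From term 3 onward, concatenate the last term with the second-to-last: ar·r = arr, arr·ar = arrar, …
So term 7 is arrararrarrar·arrararr.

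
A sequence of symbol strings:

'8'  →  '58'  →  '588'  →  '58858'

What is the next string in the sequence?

Each term (from the third on) is the previous term followed by the one before it: term 3 = 58·8 = 588.
Continuing: 58858 · 588 gives term 5.

58858588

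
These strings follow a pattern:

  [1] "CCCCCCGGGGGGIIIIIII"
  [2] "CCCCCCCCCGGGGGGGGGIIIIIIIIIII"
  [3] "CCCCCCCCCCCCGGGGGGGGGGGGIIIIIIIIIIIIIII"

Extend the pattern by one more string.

Reading off run lengths: C runs 6, 9, 12; G runs 6, 9, 12; I runs 7, 11, 15 — each is linear in n, where the shown terms are n = 2, 3, 4.
At n = 5 the blocks have lengths 15, 15, 19.

CCCCCCCCCCCCCCCGGGGGGGGGGGGGGGIIIIIIIIIIIIIIIIIII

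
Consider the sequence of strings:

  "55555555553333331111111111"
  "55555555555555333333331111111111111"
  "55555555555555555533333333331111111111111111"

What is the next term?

The n-th term is 4n-2 5's then 2n 3's then 3n+1 1's, where the shown terms are n = 3, 4, 5.
Setting n = 6 gives 22, 12, 19 characters in each block.

55555555555555555555553333333333331111111111111111111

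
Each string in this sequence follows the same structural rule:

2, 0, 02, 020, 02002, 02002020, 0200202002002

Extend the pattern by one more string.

020020200200202002020

From term 3 onward, concatenate the last term with the second-to-last: 0·2 = 02, 02·0 = 020, …
So term 8 is 0200202002002·02002020.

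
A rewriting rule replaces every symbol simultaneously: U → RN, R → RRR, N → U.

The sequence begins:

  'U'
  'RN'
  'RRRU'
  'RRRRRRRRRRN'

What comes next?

Expanding RRRRRRRRRRN: R→RRR, R→RRR, R→RRR, R→RRR, R→RRR, R→RRR, R→RRR, R→RRR, R→RRR, R→RRR, N→U. Concatenated: RRR RRR RRR RRR RRR RRR RRR RRR RRR RRR U.

RRRRRRRRRRRRRRRRRRRRRRRRRRRRRRU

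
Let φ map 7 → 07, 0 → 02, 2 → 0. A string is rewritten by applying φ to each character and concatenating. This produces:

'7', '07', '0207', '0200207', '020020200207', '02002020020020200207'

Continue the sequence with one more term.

020020200200202002020020020200207

Applying the rule to each of the 20 symbols of 02002020020020200207 gives the pieces 02 0 02 02 0 02 0 02 02 0 02 02 0 02 0 02 02 0 02 07, which concatenate to the answer.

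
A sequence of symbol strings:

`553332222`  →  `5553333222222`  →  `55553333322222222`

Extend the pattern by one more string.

Each string has the form 5^{n} 3^{n+1} 2^{2n}, where the shown terms are n = 2, 3, 4.
Setting n = 5 gives 5, 6, 10 characters in each block.

555553333332222222222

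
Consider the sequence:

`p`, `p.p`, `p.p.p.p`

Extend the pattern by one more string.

p.p.p.p.p.p.p.p

Each string is two copies of the previous one joined by '.'.
So the next term is two copies of p.p.p.p with '.' between the halves.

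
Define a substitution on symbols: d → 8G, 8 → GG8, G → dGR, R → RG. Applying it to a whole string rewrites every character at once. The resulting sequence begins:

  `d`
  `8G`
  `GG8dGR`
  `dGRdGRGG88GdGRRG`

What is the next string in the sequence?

8GdGRRG8GdGRRGdGRdGRGG8GG8dGR8GdGRRGRGdGR

Replace each of the 16 characters of dGRdGRGG88GdGRRG in place — 8G dGR RG 8G dGR RG dGR dGR GG8 GG8 dGR 8G dGR RG RG dGR — and concatenate.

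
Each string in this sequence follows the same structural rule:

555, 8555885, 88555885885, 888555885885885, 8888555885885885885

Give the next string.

Each term wraps the previous one in 8 on the left and 885 on the right.
Applying this once more to 8888555885885885885:

88888555885885885885885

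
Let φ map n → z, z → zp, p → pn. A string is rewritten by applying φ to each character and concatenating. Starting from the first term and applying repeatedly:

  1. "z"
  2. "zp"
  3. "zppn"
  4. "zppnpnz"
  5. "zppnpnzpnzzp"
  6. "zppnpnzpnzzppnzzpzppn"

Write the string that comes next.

Replace each of the 21 characters of zppnpnzpnzzppnzzpzppn in place — zp pn pn z pn z zp pn z zp zp pn pn z zp zp pn zp pn pn z — and concatenate.

zppnpnzpnzzppnzzpzppnpnzzpzppnzppnpnz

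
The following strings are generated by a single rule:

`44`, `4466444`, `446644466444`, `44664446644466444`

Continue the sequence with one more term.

Each term is the previous one with 66444 appended.
One more step from 44664446644466444 gives the answer.

4466444664446644466444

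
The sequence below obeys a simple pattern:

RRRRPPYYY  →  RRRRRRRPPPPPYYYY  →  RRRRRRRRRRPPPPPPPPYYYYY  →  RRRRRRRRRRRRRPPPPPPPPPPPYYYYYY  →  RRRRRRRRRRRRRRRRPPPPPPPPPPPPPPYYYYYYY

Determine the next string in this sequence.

RRRRRRRRRRRRRRRRRRRPPPPPPPPPPPPPPPPPYYYYYYYY

Reading off run lengths: R runs 4, 7, 10, 13, 16; P runs 2, 5, 8, 11, 14; Y runs 3, 4, 5, 6, 7 — each is linear in n (n = 1, 2, …).
For the next term, n = 6, so the run lengths are 19, 17, 8.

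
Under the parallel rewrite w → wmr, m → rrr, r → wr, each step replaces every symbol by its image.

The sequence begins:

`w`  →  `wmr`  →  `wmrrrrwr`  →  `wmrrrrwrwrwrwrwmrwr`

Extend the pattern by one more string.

Rewriting the 19 symbols of wmrrrrwrwrwrwrwmrwr one by one yields wmr rrr wr wr wr wr wmr wr wmr wr wmr wr wmr wr wmr rrr wr wmr wr; concatenated:

wmrrrrwrwrwrwrwmrwrwmrwrwmrwrwmrwrwmrrrrwrwmrwr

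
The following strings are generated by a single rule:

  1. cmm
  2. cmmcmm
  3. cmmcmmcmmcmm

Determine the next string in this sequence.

cmmcmmcmmcmmcmmcmmcmmcmm

Each string is two copies of the previous one concatenated.
One more doubling of cmmcmmcmmcmm gives the answer.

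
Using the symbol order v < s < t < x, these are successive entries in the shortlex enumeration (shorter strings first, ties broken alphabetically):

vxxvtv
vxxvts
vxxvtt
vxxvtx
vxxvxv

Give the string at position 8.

vxxvxx

Stepping forward 3 times from vxxvxv: vxxvxv → vxxvxs → vxxvxt, then the target.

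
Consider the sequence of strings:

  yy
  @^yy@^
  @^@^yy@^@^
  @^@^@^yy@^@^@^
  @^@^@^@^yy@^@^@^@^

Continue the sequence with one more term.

s(k+1) = @^·s(k)·@^, so each term gains @^ as a prefix and @^ as a suffix.
So the next term is @^·@^@^@^@^yy@^@^@^@^·@^.

@^@^@^@^@^yy@^@^@^@^@^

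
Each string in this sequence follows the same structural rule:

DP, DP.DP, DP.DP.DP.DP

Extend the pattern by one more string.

DP.DP.DP.DP.DP.DP.DP.DP

Every step duplicates the string with '.' between the halves.
So the next term is two copies of DP.DP.DP.DP with '.' between the halves.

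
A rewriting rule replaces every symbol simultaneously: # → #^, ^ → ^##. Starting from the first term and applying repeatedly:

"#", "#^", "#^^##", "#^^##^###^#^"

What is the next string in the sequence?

Apply φ to #^^##^###^#^ symbol by symbol: #→#^, ^→^##, ^→^##, #→#^, #→#^, ^→^##, #→#^, #→#^, #→#^, ^→^##, #→#^, ^→^##; joined: #^ ^## ^## #^ #^ ^## #^ #^ #^ ^## #^ ^##.

#^^##^###^#^^###^#^#^^###^^##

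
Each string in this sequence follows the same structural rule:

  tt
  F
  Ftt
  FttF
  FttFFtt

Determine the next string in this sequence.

FttFFttFttF

From term 3 onward, concatenate the last term with the second-to-last: F·tt = Ftt, Ftt·F = FttF, …
The next term joins FttFFtt and FttF.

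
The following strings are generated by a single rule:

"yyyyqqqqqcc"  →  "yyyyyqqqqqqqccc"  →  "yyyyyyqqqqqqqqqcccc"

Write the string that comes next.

Reading off run lengths: y runs 4, 5, 6; q runs 5, 7, 9; c runs 2, 3, 4 — each is linear in n, where the shown terms are n = 2, 3, 4.
For the next term, n = 5, so the run lengths are 7, 11, 5.

yyyyyyyqqqqqqqqqqqccccc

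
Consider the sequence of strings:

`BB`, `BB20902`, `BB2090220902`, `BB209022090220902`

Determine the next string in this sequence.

The strings grow by a fixed suffix 20902 each time.
Applying this once more to BB209022090220902:

BB20902209022090220902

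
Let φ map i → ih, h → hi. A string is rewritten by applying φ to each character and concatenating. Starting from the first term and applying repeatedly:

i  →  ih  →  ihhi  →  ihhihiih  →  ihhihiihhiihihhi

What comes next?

ihhihiihhiihihhihiihihhiihhihiih

φ(ihhihiihhiihihhi) expands symbol-by-symbol to ih hi hi ih hi ih ih hi hi ih ih hi ih hi hi ih; joining the 16 pieces gives the next term.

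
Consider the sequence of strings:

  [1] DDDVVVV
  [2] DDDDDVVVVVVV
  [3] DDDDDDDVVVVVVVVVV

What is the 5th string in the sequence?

DDDDDDDDDDDVVVVVVVVVVVVVVVV

Reading off run lengths: D runs 3, 5, 7; V runs 4, 7, 10 — each is linear in n (n = 1, 2, …).
Setting n = 5 gives 11, 16 characters in each block.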